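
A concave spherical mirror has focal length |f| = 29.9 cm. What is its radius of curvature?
R = 2|f| = 59.8 cm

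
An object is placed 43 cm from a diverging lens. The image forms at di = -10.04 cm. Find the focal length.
1/f = 1/do + 1/di → f = -13.1 cm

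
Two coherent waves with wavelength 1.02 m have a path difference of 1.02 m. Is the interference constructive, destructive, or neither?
constructive — path difference = 1λ, a whole number of wavelengths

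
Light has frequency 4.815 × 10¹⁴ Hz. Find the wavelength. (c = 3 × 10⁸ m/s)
λ = c/f = 623.1 nm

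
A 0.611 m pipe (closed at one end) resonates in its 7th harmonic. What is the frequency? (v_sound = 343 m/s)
fₙ = nv/(4L) = 982.4 Hz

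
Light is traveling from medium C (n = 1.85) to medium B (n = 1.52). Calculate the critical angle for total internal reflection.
θc = arcsin(n₂/n₁) = 55.25°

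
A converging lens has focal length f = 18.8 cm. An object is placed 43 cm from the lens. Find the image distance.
1/di = 1/f − 1/do → di = 33.4 cm (real image)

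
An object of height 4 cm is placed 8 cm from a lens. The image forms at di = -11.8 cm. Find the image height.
hi = (-di/do) × ho = 5.9 cm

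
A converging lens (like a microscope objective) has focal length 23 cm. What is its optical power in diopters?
P = 1/f = 4.348 D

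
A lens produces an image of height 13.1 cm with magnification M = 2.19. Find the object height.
ho = |hi|/|M| = 5.982 cm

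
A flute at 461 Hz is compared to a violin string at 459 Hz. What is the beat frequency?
2 Hz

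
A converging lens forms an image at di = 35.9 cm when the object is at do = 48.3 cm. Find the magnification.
M = −di/do = -0.7433 (inverted image)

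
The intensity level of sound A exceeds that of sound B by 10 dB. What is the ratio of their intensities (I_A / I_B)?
I_A/I_B = 10^(Δβ/10) = 10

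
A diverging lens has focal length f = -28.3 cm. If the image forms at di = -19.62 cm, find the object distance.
1/do = 1/f − 1/di → do = 63.97 cm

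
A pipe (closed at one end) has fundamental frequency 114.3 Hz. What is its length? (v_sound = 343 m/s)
L = v/(4f₁) = 0.7502 m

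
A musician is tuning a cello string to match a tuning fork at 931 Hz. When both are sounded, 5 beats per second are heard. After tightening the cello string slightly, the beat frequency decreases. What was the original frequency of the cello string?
926 Hz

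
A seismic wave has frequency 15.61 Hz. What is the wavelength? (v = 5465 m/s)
λ = v/f = 350.1 m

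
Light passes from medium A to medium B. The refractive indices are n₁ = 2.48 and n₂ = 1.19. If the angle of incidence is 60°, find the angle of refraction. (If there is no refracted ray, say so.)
sin θ₂ = (n₁/n₂)·sin θ₁ = 1.805 > 1, so there is no refracted ray — the light undergoes total internal reflection.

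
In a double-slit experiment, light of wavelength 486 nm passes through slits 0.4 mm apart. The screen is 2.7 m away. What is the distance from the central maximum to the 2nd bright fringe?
y = mλL/d = 6.561 mm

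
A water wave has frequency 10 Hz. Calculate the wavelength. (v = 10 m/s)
λ = v/f = 1 m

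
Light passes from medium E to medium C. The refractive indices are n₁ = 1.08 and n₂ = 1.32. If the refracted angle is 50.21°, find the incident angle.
sin θ₁ = (n₂/n₁)·sin θ₂ → θ₁ = 69.91°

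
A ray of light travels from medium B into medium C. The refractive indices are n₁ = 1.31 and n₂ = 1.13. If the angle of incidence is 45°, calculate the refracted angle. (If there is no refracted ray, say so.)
sin θ₂ = (n₁/n₂)·sin θ₁ = 0.8197 → θ₂ = 55.06°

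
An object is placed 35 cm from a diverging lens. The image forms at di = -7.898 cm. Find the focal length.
1/f = 1/do + 1/di → f = -10.2 cm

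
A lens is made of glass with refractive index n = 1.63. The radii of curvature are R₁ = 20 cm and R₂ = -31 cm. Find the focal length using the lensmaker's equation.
1/f = (n − 1)(1/R₁ − 1/R₂) → f = 19.3 cm (converging lens)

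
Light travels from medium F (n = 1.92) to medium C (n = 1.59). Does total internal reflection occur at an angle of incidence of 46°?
θc = arcsin(n₂/n₁) = 55.91°; 46° < θc, so no — the ray refracts.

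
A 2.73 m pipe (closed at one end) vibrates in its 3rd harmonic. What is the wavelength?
λₙ = 4L/n = 3.64 m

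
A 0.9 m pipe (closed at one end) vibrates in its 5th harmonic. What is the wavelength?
λₙ = 4L/n = 0.72 m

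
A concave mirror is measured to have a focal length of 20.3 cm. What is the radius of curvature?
R = 2|f| = 40.6 cm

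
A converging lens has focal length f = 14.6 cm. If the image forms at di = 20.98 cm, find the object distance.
1/do = 1/f − 1/di → do = 48.01 cm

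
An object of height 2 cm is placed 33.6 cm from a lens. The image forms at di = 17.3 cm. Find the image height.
hi = (-di/do) × ho = -1.03 cm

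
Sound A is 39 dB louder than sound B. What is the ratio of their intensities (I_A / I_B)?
I_A/I_B = 10^(Δβ/10) = 7943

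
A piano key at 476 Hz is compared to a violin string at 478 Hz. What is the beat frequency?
2 Hz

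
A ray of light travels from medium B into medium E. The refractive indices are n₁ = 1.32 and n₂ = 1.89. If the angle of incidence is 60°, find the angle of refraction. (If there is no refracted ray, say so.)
sin θ₂ = (n₁/n₂)·sin θ₁ = 0.6048 → θ₂ = 37.22°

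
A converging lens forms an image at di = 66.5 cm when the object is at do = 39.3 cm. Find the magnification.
M = −di/do = -1.692 (inverted image)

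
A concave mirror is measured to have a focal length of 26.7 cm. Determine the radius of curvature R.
R = 2|f| = 53.4 cm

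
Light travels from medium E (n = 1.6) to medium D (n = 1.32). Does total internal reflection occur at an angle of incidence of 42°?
θc = arcsin(n₂/n₁) = 55.59°; 42° < θc, so no — the ray refracts.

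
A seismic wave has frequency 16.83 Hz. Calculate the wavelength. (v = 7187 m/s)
λ = v/f = 427 m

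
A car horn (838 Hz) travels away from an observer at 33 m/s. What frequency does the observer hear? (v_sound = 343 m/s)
f_obs = f·v/(v + v_s) = 764.5 Hz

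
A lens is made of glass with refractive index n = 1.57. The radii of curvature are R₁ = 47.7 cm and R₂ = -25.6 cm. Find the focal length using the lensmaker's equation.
1/f = (n − 1)(1/R₁ − 1/R₂) → f = 29.23 cm (converging lens)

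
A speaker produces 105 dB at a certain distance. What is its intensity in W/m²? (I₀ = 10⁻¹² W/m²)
I = I₀·10^(β/10) = 3.16 × 10⁻² W/m²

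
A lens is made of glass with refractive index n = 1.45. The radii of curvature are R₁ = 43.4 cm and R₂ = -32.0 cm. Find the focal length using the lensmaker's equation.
1/f = (n − 1)(1/R₁ − 1/R₂) → f = 40.93 cm (converging lens)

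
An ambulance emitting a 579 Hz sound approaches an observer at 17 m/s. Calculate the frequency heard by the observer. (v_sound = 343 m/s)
f_obs = f·v/(v − v_s) = 609.2 Hz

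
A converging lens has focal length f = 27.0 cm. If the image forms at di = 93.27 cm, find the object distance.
1/do = 1/f − 1/di → do = 38 cm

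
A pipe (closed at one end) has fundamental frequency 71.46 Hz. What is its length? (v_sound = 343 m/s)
L = v/(4f₁) = 1.2 m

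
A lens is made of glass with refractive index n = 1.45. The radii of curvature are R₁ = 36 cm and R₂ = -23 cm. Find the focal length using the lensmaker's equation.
1/f = (n − 1)(1/R₁ − 1/R₂) → f = 31.19 cm (converging lens)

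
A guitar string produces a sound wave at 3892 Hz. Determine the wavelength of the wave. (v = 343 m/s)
λ = v/f = 0.08813 m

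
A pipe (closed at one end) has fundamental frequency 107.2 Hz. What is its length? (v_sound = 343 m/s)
L = v/(4f₁) = 0.7999 m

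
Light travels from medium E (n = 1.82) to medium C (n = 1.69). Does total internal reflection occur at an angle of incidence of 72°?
θc = arcsin(n₂/n₁) = 68.21°; 72° > θc, so yes — total internal reflection.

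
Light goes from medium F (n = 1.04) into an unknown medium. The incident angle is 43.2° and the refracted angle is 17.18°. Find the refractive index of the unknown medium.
n₂ = n₁·sin θ₁ / sin θ₂ = 2.41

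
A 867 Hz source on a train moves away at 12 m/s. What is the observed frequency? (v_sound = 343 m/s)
f_obs = f·v/(v + v_s) = 837.7 Hz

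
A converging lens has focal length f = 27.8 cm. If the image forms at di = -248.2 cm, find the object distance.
1/do = 1/f − 1/di → do = 25 cm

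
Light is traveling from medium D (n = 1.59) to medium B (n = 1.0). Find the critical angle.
θc = arcsin(n₂/n₁) = 38.97°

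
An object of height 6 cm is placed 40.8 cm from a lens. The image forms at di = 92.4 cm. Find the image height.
hi = (-di/do) × ho = -13.59 cm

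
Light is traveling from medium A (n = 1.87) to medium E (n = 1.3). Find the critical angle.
θc = arcsin(n₂/n₁) = 44.04°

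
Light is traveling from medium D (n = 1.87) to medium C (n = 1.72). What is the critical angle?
θc = arcsin(n₂/n₁) = 66.89°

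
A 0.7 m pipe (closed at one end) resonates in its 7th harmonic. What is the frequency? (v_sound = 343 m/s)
fₙ = nv/(4L) = 857.5 Hz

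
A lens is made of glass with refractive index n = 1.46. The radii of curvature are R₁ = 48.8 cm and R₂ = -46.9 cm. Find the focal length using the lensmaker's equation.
1/f = (n − 1)(1/R₁ − 1/R₂) → f = 51.99 cm (converging lens)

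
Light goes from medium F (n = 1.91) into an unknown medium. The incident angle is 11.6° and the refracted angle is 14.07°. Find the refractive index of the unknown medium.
n₂ = n₁·sin θ₁ / sin θ₂ = 1.58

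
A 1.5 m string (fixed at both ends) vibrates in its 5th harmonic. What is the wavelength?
λₙ = 2L/n = 0.6 m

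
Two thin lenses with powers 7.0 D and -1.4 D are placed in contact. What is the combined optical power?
P_total = P₁ + P₂ = 5.6 D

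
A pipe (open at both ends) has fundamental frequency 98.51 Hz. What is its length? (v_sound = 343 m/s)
L = v/(2f₁) = 1.741 m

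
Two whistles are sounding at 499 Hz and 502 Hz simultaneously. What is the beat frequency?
3 Hz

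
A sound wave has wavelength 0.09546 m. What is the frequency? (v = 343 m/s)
f = v/λ = 3593 Hz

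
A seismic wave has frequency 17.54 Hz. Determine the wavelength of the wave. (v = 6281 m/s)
λ = v/f = 358.1 m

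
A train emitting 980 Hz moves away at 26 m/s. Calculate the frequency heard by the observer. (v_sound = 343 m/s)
f_obs = f·v/(v + v_s) = 910.9 Hz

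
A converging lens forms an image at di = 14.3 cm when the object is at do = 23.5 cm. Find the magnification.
M = −di/do = -0.6085 (inverted image)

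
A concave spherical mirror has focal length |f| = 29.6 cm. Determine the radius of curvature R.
R = 2|f| = 59.2 cm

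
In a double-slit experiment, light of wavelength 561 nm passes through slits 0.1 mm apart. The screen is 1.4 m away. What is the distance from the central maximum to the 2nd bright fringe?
y = mλL/d = 15.71 mm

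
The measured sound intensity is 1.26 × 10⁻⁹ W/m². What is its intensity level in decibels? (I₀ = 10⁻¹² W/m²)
β = 10·log₁₀(I/I₀) = 31 dB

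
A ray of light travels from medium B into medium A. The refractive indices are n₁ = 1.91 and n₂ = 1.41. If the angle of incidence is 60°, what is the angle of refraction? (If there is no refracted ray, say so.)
sin θ₂ = (n₁/n₂)·sin θ₁ = 1.173 > 1, so there is no refracted ray — the light undergoes total internal reflection.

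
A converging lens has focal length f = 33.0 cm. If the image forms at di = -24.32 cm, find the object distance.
1/do = 1/f − 1/di → do = 14 cm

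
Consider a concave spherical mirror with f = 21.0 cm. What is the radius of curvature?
R = 2|f| = 42 cm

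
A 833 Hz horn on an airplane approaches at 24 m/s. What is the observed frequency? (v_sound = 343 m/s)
f_obs = f·v/(v − v_s) = 895.7 Hz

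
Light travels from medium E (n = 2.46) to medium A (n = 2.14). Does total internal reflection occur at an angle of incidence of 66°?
θc = arcsin(n₂/n₁) = 60.45°; 66° > θc, so yes — total internal reflection.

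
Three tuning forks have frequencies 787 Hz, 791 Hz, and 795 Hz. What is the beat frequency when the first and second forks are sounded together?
4 Hz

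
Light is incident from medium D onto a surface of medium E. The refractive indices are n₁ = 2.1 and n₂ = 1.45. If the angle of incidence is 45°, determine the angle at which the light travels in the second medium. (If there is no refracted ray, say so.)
sin θ₂ = (n₁/n₂)·sin θ₁ = 1.024 > 1, so there is no refracted ray — the light undergoes total internal reflection.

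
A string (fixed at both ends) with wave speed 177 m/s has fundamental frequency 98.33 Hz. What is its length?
L = v/(2f₁) = 0.9 m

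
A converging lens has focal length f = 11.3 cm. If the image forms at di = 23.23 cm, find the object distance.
1/do = 1/f − 1/di → do = 22 cm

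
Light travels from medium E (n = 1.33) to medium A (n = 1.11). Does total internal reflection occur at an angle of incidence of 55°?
θc = arcsin(n₂/n₁) = 56.57°; 55° < θc, so no — the ray refracts.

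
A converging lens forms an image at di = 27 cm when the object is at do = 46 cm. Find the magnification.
M = −di/do = -0.587 (inverted image)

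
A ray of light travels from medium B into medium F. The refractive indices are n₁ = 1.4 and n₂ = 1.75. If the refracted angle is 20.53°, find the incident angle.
sin θ₁ = (n₂/n₁)·sin θ₂ → θ₁ = 26°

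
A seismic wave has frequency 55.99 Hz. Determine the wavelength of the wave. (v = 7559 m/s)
λ = v/f = 135 m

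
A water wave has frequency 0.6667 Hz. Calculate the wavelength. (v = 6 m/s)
λ = v/f = 9 m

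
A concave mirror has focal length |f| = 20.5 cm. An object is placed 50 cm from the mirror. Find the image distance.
f = +20.5 cm (concave); 1/di = 1/f − 1/do → di = 34.75 cm (real image, in front of mirror)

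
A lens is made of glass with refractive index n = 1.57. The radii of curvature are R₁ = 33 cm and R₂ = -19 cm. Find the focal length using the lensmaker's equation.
1/f = (n − 1)(1/R₁ − 1/R₂) → f = 21.15 cm (converging lens)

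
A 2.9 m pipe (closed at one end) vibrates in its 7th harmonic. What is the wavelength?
λₙ = 4L/n = 1.657 m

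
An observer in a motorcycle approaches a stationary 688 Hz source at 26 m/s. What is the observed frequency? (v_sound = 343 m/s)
f_obs = f·(v + v_o)/v = 740.2 Hz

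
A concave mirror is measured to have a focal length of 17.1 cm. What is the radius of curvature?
R = 2|f| = 34.2 cm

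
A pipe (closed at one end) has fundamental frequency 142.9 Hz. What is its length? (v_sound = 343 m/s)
L = v/(4f₁) = 0.6001 m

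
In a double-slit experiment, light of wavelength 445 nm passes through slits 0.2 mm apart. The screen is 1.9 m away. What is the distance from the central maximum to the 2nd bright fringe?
y = mλL/d = 8.455 mm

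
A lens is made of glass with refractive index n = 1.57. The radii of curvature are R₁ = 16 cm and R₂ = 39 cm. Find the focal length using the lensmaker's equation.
1/f = (n − 1)(1/R₁ − 1/R₂) → f = 47.6 cm (converging lens)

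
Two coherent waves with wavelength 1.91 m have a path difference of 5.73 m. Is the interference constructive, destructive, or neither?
constructive — path difference = 3λ, a whole number of wavelengths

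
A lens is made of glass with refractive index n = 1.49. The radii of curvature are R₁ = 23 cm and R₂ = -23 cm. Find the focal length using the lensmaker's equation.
1/f = (n − 1)(1/R₁ − 1/R₂) → f = 23.47 cm (converging lens)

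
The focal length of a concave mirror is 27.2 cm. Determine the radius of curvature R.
R = 2|f| = 54.4 cm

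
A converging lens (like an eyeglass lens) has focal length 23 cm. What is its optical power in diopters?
P = 1/f = 4.348 D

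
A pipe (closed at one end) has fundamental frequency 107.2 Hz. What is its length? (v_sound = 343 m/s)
L = v/(4f₁) = 0.7999 m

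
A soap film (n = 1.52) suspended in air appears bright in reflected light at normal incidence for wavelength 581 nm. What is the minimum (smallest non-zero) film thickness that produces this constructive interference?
2nt = (m − ½)λ with m = 1 → t = (m − ½)λ/(2n) = 95.56 nm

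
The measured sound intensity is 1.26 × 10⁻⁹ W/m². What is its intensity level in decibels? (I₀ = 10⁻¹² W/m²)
β = 10·log₁₀(I/I₀) = 31 dB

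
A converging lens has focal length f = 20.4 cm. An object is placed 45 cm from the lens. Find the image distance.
1/di = 1/f − 1/do → di = 37.32 cm (real image)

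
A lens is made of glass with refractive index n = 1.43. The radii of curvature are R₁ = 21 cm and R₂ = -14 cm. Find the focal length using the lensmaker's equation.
1/f = (n − 1)(1/R₁ − 1/R₂) → f = 19.53 cm (converging lens)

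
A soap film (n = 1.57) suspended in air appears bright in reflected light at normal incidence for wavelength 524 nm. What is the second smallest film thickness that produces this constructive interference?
2nt = (m − ½)λ with m = 2 → t = (m − ½)λ/(2n) = 250.3 nm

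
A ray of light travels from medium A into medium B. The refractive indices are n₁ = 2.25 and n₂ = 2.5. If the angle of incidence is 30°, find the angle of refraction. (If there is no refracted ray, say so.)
sin θ₂ = (n₁/n₂)·sin θ₁ = 0.45 → θ₂ = 26.74°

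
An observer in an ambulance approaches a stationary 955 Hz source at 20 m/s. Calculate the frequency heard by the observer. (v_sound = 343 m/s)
f_obs = f·(v + v_o)/v = 1011 Hz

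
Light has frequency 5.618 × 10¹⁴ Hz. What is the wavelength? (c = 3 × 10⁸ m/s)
λ = c/f = 534 nm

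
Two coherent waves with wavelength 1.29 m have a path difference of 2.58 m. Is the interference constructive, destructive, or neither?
constructive — path difference = 2λ, a whole number of wavelengths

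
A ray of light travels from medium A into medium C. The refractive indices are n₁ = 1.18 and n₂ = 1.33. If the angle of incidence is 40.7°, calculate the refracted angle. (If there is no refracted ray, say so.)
sin θ₂ = (n₁/n₂)·sin θ₁ = 0.5786 → θ₂ = 35.35°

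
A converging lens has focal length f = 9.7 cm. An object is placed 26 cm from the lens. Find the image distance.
1/di = 1/f − 1/do → di = 15.47 cm (real image)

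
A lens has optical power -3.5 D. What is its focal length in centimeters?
f = 1/P = -28.57 cm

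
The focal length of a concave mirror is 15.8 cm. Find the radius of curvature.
R = 2|f| = 31.6 cm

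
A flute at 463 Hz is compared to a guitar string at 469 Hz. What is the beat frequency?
6 Hz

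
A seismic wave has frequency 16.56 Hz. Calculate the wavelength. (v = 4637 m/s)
λ = v/f = 280 m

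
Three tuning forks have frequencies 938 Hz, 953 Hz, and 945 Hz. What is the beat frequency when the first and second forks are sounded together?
15 Hz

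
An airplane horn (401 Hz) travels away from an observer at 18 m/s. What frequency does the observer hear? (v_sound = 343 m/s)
f_obs = f·v/(v + v_s) = 381 Hz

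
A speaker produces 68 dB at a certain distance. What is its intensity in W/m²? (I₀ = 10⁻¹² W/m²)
I = I₀·10^(β/10) = 6.31 × 10⁻⁶ W/m²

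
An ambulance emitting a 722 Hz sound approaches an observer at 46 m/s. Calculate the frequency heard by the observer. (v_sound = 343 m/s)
f_obs = f·v/(v − v_s) = 833.8 Hz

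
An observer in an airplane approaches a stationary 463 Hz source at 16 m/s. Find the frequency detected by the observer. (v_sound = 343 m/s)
f_obs = f·(v + v_o)/v = 484.6 Hz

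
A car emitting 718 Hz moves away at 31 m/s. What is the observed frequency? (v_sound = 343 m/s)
f_obs = f·v/(v + v_s) = 658.5 Hz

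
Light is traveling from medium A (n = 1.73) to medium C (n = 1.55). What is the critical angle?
θc = arcsin(n₂/n₁) = 63.63°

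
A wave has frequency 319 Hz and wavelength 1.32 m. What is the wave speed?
v = fλ = 421.1 m/s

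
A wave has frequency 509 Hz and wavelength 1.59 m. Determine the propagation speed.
v = fλ = 809.3 m/s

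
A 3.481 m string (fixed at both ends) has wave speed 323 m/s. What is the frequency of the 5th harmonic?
fₙ = nv/(2L) = 232 Hz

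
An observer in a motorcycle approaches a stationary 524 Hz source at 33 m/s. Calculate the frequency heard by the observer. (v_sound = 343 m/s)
f_obs = f·(v + v_o)/v = 574.4 Hz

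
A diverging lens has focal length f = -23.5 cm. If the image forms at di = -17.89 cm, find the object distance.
1/do = 1/f − 1/di → do = 74.94 cm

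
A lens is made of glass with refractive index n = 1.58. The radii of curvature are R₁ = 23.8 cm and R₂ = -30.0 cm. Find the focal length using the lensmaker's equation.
1/f = (n − 1)(1/R₁ − 1/R₂) → f = 22.88 cm (converging lens)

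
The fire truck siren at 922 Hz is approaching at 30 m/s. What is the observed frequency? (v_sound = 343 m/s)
f_obs = f·v/(v − v_s) = 1010 Hz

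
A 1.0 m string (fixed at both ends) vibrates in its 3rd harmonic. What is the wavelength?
λₙ = 2L/n = 0.6667 m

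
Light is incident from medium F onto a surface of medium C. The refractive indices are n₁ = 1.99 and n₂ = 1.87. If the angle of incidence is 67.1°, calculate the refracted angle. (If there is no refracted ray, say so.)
sin θ₂ = (n₁/n₂)·sin θ₁ = 0.9803 → θ₂ = 78.61°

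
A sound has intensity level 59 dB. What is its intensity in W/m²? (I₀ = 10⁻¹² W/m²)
I = I₀·10^(β/10) = 7.94 × 10⁻⁷ W/m²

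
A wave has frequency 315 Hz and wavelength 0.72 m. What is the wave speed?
v = fλ = 226.8 m/s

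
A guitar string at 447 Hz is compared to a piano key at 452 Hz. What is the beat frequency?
5 Hz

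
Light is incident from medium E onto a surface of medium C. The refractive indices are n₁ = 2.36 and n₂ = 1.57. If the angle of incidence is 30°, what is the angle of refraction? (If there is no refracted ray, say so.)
sin θ₂ = (n₁/n₂)·sin θ₁ = 0.7516 → θ₂ = 48.73°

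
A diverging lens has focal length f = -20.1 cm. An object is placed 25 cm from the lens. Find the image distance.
1/di = 1/f − 1/do → di = -11.14 cm (virtual image)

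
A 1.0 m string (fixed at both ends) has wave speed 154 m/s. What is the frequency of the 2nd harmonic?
fₙ = nv/(2L) = 154 Hz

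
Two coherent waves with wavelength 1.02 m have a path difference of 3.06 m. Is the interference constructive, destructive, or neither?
constructive — path difference = 3λ, a whole number of wavelengths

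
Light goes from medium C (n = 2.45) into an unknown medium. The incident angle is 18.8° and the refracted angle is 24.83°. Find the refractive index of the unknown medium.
n₂ = n₁·sin θ₁ / sin θ₂ = 1.88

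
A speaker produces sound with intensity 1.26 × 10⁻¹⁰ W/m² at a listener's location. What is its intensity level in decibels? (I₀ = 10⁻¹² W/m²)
β = 10·log₁₀(I/I₀) = 21 dB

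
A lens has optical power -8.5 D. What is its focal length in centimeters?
f = 1/P = -11.76 cm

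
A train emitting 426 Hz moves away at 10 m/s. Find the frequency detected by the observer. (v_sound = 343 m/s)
f_obs = f·v/(v + v_s) = 413.9 Hz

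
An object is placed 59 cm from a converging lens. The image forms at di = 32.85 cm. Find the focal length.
1/f = 1/do + 1/di → f = 21.1 cm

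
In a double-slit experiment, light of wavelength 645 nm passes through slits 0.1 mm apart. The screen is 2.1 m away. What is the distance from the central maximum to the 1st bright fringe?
y = mλL/d = 13.54 mm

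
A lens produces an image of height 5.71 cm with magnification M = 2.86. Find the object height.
ho = |hi|/|M| = 1.997 cm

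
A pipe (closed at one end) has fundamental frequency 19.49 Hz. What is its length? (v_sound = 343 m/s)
L = v/(4f₁) = 4.4 m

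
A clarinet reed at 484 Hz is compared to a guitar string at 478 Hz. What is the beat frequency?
6 Hz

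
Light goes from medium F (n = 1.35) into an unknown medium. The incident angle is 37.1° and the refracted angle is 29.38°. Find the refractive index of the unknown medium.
n₂ = n₁·sin θ₁ / sin θ₂ = 1.66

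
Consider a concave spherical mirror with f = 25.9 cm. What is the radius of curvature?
R = 2|f| = 51.8 cm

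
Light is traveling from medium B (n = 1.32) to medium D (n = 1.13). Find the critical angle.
θc = arcsin(n₂/n₁) = 58.88°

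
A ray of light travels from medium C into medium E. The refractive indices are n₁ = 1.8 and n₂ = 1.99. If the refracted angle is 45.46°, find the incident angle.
sin θ₁ = (n₂/n₁)·sin θ₂ → θ₁ = 52°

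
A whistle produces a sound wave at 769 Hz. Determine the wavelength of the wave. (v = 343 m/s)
λ = v/f = 0.446 m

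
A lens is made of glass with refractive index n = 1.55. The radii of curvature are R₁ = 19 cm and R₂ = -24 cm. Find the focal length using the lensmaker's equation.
1/f = (n − 1)(1/R₁ − 1/R₂) → f = 19.28 cm (converging lens)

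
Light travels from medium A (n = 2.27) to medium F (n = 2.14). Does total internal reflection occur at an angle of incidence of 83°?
θc = arcsin(n₂/n₁) = 70.52°; 83° > θc, so yes — total internal reflection.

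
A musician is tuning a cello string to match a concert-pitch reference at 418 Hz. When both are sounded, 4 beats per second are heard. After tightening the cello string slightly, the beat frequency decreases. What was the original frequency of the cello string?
414 Hz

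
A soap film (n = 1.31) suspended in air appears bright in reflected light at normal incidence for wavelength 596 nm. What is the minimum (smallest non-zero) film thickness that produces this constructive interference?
2nt = (m − ½)λ with m = 1 → t = (m − ½)λ/(2n) = 113.7 nm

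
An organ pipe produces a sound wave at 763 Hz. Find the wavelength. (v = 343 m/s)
λ = v/f = 0.4495 m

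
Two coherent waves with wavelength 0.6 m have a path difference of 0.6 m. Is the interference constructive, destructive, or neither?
constructive — path difference = 1λ, a whole number of wavelengths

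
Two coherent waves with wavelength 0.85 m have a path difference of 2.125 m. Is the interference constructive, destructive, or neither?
destructive — path difference = 2.5λ, an odd multiple of λ/2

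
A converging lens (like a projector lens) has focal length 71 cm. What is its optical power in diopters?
P = 1/f = 1.408 D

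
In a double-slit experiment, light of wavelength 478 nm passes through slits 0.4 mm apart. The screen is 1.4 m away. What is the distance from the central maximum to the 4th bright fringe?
y = mλL/d = 6.692 mm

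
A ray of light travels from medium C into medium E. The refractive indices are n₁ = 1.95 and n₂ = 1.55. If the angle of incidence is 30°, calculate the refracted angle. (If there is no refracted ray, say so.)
sin θ₂ = (n₁/n₂)·sin θ₁ = 0.629 → θ₂ = 38.98°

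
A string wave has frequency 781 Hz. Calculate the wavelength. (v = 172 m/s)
λ = v/f = 0.2202 m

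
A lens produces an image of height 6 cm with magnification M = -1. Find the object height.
ho = |hi|/|M| = 6 cm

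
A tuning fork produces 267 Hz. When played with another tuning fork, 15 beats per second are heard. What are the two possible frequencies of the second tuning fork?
f₂ = 267 ± 15 Hz → 282 Hz or 252 Hz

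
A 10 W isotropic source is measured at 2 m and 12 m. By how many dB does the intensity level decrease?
Δβ = 20·log₁₀(r₂/r₁) = 15.56 dB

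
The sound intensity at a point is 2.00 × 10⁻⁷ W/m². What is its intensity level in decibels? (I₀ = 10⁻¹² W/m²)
β = 10·log₁₀(I/I₀) = 53.01 dB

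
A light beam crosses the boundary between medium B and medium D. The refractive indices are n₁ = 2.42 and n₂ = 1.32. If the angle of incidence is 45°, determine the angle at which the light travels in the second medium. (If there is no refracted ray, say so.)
sin θ₂ = (n₁/n₂)·sin θ₁ = 1.296 > 1, so there is no refracted ray — the light undergoes total internal reflection.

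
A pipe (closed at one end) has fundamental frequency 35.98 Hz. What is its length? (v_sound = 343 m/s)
L = v/(4f₁) = 2.383 m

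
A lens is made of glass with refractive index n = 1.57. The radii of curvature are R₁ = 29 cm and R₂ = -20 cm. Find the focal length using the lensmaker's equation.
1/f = (n − 1)(1/R₁ − 1/R₂) → f = 20.77 cm (converging lens)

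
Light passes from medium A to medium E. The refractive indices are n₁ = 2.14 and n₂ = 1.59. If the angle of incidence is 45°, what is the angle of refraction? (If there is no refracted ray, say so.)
sin θ₂ = (n₁/n₂)·sin θ₁ = 0.9517 → θ₂ = 72.12°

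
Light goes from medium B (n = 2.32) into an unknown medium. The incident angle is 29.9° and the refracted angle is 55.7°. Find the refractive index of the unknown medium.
n₂ = n₁·sin θ₁ / sin θ₂ = 1.4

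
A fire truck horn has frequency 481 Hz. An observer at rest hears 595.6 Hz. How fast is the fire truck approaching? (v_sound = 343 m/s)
v_s = v·(1 − f/f_obs) = 66 m/s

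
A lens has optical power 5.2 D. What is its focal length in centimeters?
f = 1/P = 19.23 cm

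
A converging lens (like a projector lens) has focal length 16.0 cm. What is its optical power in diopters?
P = 1/f = 6.25 D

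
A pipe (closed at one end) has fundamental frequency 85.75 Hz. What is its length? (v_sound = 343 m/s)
L = v/(4f₁) = 1 m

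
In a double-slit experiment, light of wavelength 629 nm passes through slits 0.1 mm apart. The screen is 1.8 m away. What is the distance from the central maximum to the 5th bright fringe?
y = mλL/d = 56.61 mm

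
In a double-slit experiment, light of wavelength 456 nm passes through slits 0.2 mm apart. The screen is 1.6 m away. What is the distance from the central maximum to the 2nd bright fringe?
y = mλL/d = 7.296 mm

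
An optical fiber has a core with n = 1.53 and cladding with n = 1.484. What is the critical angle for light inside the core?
θc = arcsin(n_cladding/n_core) = 75.91°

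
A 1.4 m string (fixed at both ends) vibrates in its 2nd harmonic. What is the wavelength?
λₙ = 2L/n = 1.4 m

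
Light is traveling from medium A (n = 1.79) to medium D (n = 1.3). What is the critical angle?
θc = arcsin(n₂/n₁) = 46.57°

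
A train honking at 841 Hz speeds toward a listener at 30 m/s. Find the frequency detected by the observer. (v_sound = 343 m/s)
f_obs = f·v/(v − v_s) = 921.6 Hz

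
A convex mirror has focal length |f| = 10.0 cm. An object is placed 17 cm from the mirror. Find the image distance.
f = −10.0 cm (convex); 1/di = 1/f − 1/do → di = -6.296 cm (virtual image, behind mirror)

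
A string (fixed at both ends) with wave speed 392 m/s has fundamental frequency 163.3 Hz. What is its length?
L = v/(2f₁) = 1.2 m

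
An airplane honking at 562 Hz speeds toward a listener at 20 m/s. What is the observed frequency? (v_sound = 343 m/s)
f_obs = f·v/(v − v_s) = 596.8 Hz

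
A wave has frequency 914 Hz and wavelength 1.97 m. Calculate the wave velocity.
v = fλ = 1801 m/s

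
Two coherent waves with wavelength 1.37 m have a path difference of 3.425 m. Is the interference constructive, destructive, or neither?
destructive — path difference = 2.5λ, an odd multiple of λ/2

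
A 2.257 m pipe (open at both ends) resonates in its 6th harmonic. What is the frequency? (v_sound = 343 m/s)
fₙ = nv/(2L) = 455.9 Hz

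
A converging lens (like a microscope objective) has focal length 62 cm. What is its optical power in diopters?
P = 1/f = 1.613 D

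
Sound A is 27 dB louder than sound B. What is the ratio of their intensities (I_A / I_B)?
I_A/I_B = 10^(Δβ/10) = 501.2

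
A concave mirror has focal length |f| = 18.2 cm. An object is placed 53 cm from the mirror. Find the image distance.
f = +18.2 cm (concave); 1/di = 1/f − 1/do → di = 27.72 cm (real image, in front of mirror)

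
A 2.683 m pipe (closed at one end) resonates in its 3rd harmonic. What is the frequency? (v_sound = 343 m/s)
fₙ = nv/(4L) = 95.88 Hz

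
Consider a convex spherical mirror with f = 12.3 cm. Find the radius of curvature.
R = 2|f| = 24.6 cm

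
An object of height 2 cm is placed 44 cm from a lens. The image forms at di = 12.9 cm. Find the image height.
hi = (-di/do) × ho = -0.5864 cm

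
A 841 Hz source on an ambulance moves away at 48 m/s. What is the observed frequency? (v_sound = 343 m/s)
f_obs = f·v/(v + v_s) = 737.8 Hz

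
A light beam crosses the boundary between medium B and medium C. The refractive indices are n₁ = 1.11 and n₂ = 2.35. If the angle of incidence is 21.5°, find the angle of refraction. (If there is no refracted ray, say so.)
sin θ₂ = (n₁/n₂)·sin θ₁ = 0.1731 → θ₂ = 9.969°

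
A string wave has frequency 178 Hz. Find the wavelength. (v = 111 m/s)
λ = v/f = 0.6236 m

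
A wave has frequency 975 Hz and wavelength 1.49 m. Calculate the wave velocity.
v = fλ = 1453 m/s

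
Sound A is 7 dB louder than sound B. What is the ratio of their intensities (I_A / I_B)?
I_A/I_B = 10^(Δβ/10) = 5.012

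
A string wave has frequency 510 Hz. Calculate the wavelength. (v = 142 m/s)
λ = v/f = 0.2784 m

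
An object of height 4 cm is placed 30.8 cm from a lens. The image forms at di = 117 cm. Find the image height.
hi = (-di/do) × ho = -15.19 cm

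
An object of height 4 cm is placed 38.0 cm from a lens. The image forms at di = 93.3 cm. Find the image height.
hi = (-di/do) × ho = -9.821 cm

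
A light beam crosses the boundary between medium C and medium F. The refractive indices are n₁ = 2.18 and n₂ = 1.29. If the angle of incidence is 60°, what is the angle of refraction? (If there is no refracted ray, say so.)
sin θ₂ = (n₁/n₂)·sin θ₁ = 1.464 > 1, so there is no refracted ray — the light undergoes total internal reflection.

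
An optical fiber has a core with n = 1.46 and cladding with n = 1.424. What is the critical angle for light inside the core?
θc = arcsin(n_cladding/n_core) = 77.25°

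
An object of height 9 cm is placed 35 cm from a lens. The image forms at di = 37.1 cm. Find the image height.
hi = (-di/do) × ho = -9.54 cm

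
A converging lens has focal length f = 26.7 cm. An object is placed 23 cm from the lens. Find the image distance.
1/di = 1/f − 1/do → di = -166 cm (virtual image)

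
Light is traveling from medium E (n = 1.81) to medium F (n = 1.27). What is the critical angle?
θc = arcsin(n₂/n₁) = 44.56°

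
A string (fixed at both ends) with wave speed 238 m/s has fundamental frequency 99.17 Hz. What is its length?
L = v/(2f₁) = 1.2 m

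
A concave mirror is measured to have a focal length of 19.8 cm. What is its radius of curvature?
R = 2|f| = 39.6 cm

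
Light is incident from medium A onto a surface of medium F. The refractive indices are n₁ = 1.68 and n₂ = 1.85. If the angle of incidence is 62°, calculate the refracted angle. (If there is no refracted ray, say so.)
sin θ₂ = (n₁/n₂)·sin θ₁ = 0.8018 → θ₂ = 53.3°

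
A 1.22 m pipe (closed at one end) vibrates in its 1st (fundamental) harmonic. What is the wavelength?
λₙ = 4L/n = 4.88 m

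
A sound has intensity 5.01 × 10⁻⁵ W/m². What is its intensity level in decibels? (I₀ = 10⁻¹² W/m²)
β = 10·log₁₀(I/I₀) = 77 dB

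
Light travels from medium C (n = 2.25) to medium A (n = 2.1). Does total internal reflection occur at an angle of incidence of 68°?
θc = arcsin(n₂/n₁) = 68.96°; 68° < θc, so no — the ray refracts.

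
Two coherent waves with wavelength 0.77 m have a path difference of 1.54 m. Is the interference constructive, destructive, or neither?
constructive — path difference = 2λ, a whole number of wavelengths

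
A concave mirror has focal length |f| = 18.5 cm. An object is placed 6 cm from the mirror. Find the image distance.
f = +18.5 cm (concave); 1/di = 1/f − 1/do → di = -8.88 cm (virtual image, behind mirror)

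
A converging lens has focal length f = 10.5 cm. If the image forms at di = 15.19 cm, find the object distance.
1/do = 1/f − 1/di → do = 34.01 cm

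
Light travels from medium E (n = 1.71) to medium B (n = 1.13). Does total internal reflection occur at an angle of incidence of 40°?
θc = arcsin(n₂/n₁) = 41.36°; 40° < θc, so no — the ray refracts.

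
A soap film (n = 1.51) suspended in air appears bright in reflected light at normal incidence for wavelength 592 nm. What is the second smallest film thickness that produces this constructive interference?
2nt = (m − ½)λ with m = 2 → t = (m − ½)λ/(2n) = 294 nm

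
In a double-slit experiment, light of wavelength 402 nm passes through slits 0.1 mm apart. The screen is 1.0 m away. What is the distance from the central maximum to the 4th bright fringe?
y = mλL/d = 16.08 mm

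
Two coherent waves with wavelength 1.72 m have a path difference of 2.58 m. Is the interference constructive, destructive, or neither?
destructive — path difference = 1.5λ, an odd multiple of λ/2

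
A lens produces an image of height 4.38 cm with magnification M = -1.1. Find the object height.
ho = |hi|/|M| = 3.982 cm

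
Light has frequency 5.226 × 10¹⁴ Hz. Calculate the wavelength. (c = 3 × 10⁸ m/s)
λ = c/f = 574.1 nm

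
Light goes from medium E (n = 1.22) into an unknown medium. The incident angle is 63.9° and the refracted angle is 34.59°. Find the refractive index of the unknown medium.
n₂ = n₁·sin θ₁ / sin θ₂ = 1.93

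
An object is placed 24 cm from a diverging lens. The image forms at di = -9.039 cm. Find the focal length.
1/f = 1/do + 1/di → f = -14.5 cm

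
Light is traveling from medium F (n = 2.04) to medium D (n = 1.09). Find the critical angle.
θc = arcsin(n₂/n₁) = 32.3°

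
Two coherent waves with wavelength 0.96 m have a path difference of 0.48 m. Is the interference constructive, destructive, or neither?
destructive — path difference = 0.5λ, an odd multiple of λ/2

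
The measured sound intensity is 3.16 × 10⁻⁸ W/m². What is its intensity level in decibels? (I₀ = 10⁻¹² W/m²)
β = 10·log₁₀(I/I₀) = 45 dB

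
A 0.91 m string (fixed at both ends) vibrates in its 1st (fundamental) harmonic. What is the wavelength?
λₙ = 2L/n = 1.82 m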